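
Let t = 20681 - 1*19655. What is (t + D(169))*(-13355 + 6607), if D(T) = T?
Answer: -8063860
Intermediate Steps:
t = 1026 (t = 20681 - 19655 = 1026)
(t + D(169))*(-13355 + 6607) = (1026 + 169)*(-13355 + 6607) = 1195*(-6748) = -8063860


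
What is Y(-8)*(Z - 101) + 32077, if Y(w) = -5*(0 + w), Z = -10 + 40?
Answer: 29237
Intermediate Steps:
Z = 30
Y(w) = -5*w
Y(-8)*(Z - 101) + 32077 = (-5*(-8))*(30 - 101) + 32077 = 40*(-71) + 32077 = -2840 + 32077 = 29237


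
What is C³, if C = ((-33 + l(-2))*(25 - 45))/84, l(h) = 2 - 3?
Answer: 4913000/9261 ≈ 530.50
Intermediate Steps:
l(h) = -1
C = 170/21 (C = ((-33 - 1)*(25 - 45))/84 = -34*(-20)*(1/84) = 680*(1/84) = 170/21 ≈ 8.0952)
C³ = (170/21)³ = 4913000/9261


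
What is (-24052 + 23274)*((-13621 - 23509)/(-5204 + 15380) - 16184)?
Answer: 32039112473/2544 ≈ 1.2594e+7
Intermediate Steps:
(-24052 + 23274)*((-13621 - 23509)/(-5204 + 15380) - 16184) = -778*(-37130/10176 - 16184) = -778*(-37130*1/10176 - 16184) = -778*(-18565/5088 - 16184) = -778*(-82362757/5088) = 32039112473/2544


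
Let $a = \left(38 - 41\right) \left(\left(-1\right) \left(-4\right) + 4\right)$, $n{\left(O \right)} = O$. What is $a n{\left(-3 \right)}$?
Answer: $72$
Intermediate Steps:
$a = -24$ ($a = - 3 \left(4 + 4\right) = \left(-3\right) 8 = -24$)
$a n{\left(-3 \right)} = \left(-24\right) \left(-3\right) = 72$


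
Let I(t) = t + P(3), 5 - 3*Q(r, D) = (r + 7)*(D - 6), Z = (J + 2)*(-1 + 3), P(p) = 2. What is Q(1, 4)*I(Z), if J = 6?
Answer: 126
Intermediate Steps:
Z = 16 (Z = (6 + 2)*(-1 + 3) = 8*2 = 16)
Q(r, D) = 5/3 - (-6 + D)*(7 + r)/3 (Q(r, D) = 5/3 - (r + 7)*(D - 6)/3 = 5/3 - (7 + r)*(-6 + D)/3 = 5/3 - (-6 + D)*(7 + r)/3)
I(t) = 2 + t (I(t) = t + 2 = 2 + t)
Q(1, 4)*I(Z) = (47/3 + 2*1 - 7/3*4 - ⅓*4*1)*(2 + 16) = (47/3 + 2 - 28/3 - 4/3)*18 = 7*18 = 126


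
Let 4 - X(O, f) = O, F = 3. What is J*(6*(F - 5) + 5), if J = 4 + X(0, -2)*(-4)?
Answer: 84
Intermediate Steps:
X(O, f) = 4 - O
J = -12 (J = 4 + (4 - 1*0)*(-4) = 4 + (4 + 0)*(-4) = 4 + 4*(-4) = 4 - 16 = -12)
J*(6*(F - 5) + 5) = -12*(6*(3 - 5) + 5) = -12*(6*(-2) + 5) = -12*(-12 + 5) = -12*(-7) = 84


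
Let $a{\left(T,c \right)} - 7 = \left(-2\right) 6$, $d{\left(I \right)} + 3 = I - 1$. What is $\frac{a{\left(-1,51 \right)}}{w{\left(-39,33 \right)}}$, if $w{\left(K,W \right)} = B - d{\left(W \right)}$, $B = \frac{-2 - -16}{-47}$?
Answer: $\frac{235}{1377} \approx 0.17066$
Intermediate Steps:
$d{\left(I \right)} = -4 + I$ ($d{\left(I \right)} = -3 + \left(I - 1\right) = -3 + \left(-1 + I\right) = -4 + I$)
$B = - \frac{14}{47}$ ($B = \left(-2 + 16\right) \left(- \frac{1}{47}\right) = 14 \left(- \frac{1}{47}\right) = - \frac{14}{47} \approx -0.29787$)
$a{\left(T,c \right)} = -5$ ($a{\left(T,c \right)} = 7 - 12 = -5$)
$w{\left(K,W \right)} = \frac{174}{47} - W$ ($w{\left(K,W \right)} = - \frac{14}{47} - \left(-4 + W\right) = \frac{174}{47} - W$)
$\frac{a{\left(-1,51 \right)}}{w{\left(-39,33 \right)}} = - \frac{5}{\frac{174}{47} - 33} = - \frac{5}{- \frac{1377}{47}} = \left(-5\right) \left(- \frac{47}{1377}\right) = \frac{235}{1377}$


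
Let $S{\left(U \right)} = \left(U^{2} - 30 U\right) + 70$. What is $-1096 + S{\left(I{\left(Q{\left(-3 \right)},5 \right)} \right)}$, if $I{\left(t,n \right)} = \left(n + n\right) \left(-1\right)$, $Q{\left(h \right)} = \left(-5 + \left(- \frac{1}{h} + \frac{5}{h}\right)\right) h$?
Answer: $-626$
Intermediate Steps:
$Q{\left(h \right)} = h \left(-5 + \frac{4}{h}\right)$ ($Q{\left(h \right)} = \left(-5 + \frac{4}{h}\right) h = h \left(-5 + \frac{4}{h}\right)$)
$I{\left(t,n \right)} = - 2 n$ ($I{\left(t,n \right)} = 2 n \left(-1\right) = - 2 n$)
$S{\left(U \right)} = 70 + U^{2} - 30 U$
$-1096 + S{\left(I{\left(Q{\left(-3 \right)},5 \right)} \right)} = -1096 + \left(70 + \left(\left(-2\right) 5\right)^{2} - 30 \left(\left(-2\right) 5\right)\right) = -1096 + \left(70 + \left(-10\right)^{2} - -300\right) = -1096 + \left(70 + 100 + 300\right) = -1096 + 470 = -626$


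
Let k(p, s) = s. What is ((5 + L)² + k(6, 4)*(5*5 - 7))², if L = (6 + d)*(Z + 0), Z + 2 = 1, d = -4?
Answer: 6561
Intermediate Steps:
Z = -1 (Z = -2 + 1 = -1)
L = -2 (L = (6 - 4)*(-1 + 0) = 2*(-1) = -2)
((5 + L)² + k(6, 4)*(5*5 - 7))² = ((5 - 2)² + 4*(5*5 - 7))² = (3² + 4*(25 - 7))² = (9 + 4*18)² = (9 + 72)² = 81² = 6561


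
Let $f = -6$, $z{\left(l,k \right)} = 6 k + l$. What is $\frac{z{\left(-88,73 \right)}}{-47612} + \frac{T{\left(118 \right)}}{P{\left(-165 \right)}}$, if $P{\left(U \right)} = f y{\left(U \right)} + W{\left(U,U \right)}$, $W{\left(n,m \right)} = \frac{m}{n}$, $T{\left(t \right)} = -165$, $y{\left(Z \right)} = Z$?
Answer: $- \frac{4101415}{23591746} \approx -0.17385$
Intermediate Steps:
$z{\left(l,k \right)} = l + 6 k$
$P{\left(U \right)} = 1 - 6 U$ ($P{\left(U \right)} = - 6 U + \frac{U}{U} = - 6 U + 1 = 1 - 6 U$)
$\frac{z{\left(-88,73 \right)}}{-47612} + \frac{T{\left(118 \right)}}{P{\left(-165 \right)}} = \frac{-88 + 6 \cdot 73}{-47612} - \frac{165}{1 - -990} = \left(-88 + 438\right) \left(- \frac{1}{47612}\right) - \frac{165}{1 + 990} = 350 \left(- \frac{1}{47612}\right) - \frac{165}{991} = - \frac{175}{23806} - \frac{165}{991} = - \frac{4101415}{23591746}$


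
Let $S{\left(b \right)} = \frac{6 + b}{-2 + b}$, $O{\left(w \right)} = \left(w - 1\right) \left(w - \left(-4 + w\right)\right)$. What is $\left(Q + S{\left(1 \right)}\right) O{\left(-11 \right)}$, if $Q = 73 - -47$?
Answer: $-5424$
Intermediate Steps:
$O{\left(w \right)} = -4 + 4 w$ ($O{\left(w \right)} = \left(-1 + w\right) 4 = -4 + 4 w$)
$S{\left(b \right)} = \frac{6 + b}{-2 + b}$
$Q = 120$ ($Q = 73 + 47 = 120$)
$\left(Q + S{\left(1 \right)}\right) O{\left(-11 \right)} = \left(120 + \frac{6 + 1}{-2 + 1}\right) \left(-4 + 4 \left(-11\right)\right) = \left(120 + \frac{1}{-1} \cdot 7\right) \left(-4 - 44\right) = \left(120 - 7\right) \left(-48\right) = 113 \left(-48\right) = -5424$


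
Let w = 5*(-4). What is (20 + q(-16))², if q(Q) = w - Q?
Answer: 256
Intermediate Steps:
w = -20
q(Q) = -20 - Q
(20 + q(-16))² = (20 + (-20 - 1*(-16)))² = (20 + (-20 + 16))² = (20 - 4)² = 16² = 256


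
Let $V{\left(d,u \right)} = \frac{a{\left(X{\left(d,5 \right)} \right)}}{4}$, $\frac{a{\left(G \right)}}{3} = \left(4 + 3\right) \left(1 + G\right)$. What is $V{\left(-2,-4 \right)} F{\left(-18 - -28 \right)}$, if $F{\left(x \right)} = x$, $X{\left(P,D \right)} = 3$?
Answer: $210$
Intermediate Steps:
$a{\left(G \right)} = 21 + 21 G$ ($a{\left(G \right)} = 3 \left(4 + 3\right) \left(1 + G\right) = 3 \cdot 7 \left(1 + G\right) = 3 \left(7 + 7 G\right) = 21 + 21 G$)
$V{\left(d,u \right)} = 21$ ($V{\left(d,u \right)} = \frac{21 + 21 \cdot 3}{4} = \left(21 + 63\right) \frac{1}{4} = 84 \cdot \frac{1}{4} = 21$)
$V{\left(-2,-4 \right)} F{\left(-18 - -28 \right)} = 21 \left(-18 - -28\right) = 21 \left(-18 + 28\right) = 21 \cdot 10 = 210$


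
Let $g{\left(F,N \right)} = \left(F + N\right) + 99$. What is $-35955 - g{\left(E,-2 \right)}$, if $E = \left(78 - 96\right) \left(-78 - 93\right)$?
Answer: $-39130$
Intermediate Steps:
$E = 3078$ ($E = \left(-18\right) \left(-171\right) = 3078$)
$g{\left(F,N \right)} = 99 + F + N$
$-35955 - g{\left(E,-2 \right)} = -35955 - \left(99 + 3078 - 2\right) = -35955 - 3175 = -39130$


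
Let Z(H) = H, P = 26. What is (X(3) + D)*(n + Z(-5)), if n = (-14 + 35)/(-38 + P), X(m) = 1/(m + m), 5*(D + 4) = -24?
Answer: 2331/40 ≈ 58.275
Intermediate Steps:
D = -44/5 (D = -4 + (⅕)*(-24) = -4 - 24/5 = -44/5 ≈ -8.8000)
X(m) = 1/(2*m)
n = -7/4 (n = (-14 + 35)/(-38 + 26) = 21/(-12) = 21*(-1/12) = -7/4 ≈ -1.7500)
(X(3) + D)*(n + Z(-5)) = ((½)/3 - 44/5)*(-7/4 - 5) = ((½)*(⅓) - 44/5)*(-27/4) = (⅙ - 44/5)*(-27/4) = -259/30*(-27/4) = 2331/40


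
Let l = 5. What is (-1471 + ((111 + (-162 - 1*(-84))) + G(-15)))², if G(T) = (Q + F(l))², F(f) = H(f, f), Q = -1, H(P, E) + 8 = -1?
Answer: 1790244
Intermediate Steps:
H(P, E) = -9 (H(P, E) = -8 - 1 = -9)
F(f) = -9
G(T) = 100 (G(T) = (-1 - 9)² = (-10)² = 100)
(-1471 + ((111 + (-162 - 1*(-84))) + G(-15)))² = (-1471 + ((111 + (-162 - 1*(-84))) + 100))² = (-1471 + ((111 + (-162 + 84)) + 100))² = (-1471 + ((111 - 78) + 100))² = (-1471 + (33 + 100))² = (-1471 + 133)² = (-1338)² = 1790244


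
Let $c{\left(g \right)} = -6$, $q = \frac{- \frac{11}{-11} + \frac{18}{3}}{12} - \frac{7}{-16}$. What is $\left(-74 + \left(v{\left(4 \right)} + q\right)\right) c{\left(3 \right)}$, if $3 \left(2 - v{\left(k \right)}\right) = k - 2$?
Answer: $\frac{3439}{8} \approx 429.88$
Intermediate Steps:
$v{\left(k \right)} = \frac{8}{3} - \frac{k}{3}$ ($v{\left(k \right)} = 2 - \frac{k - 2}{3} = 2 - \frac{-2 + k}{3} = 2 - \left(- \frac{2}{3} + \frac{k}{3}\right) = \frac{8}{3} - \frac{k}{3}$)
$q = \frac{49}{48}$ ($q = \left(\left(-11\right) \left(- \frac{1}{11}\right) + 18 \cdot \frac{1}{3}\right) \frac{1}{12} - - \frac{7}{16} = \left(1 + 6\right) \frac{1}{12} + \frac{7}{16} = 7 \cdot \frac{1}{12} + \frac{7}{16} = \frac{7}{12} + \frac{7}{16} = \frac{49}{48} \approx 1.0208$)
$\left(-74 + \left(v{\left(4 \right)} + q\right)\right) c{\left(3 \right)} = \left(-74 + \left(\left(\frac{8}{3} - \frac{4}{3}\right) + \frac{49}{48}\right)\right) \left(-6\right) = \left(-74 + \left(\frac{4}{3} + \frac{49}{48}\right)\right) \left(-6\right) = \left(-74 + \frac{113}{48}\right) \left(-6\right) = \left(- \frac{3439}{48}\right) \left(-6\right) = \frac{3439}{8}$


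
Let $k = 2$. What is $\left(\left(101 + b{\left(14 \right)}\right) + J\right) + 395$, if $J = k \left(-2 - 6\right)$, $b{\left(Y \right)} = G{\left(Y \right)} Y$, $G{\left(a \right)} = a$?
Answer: $676$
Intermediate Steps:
$b{\left(Y \right)} = Y^{2}$ ($b{\left(Y \right)} = Y Y = Y^{2}$)
$J = -16$ ($J = 2 \left(-2 - 6\right) = 2 \left(-8\right) = -16$)
$\left(\left(101 + b{\left(14 \right)}\right) + J\right) + 395 = \left(\left(101 + 14^{2}\right) - 16\right) + 395 = \left(\left(101 + 196\right) - 16\right) + 395 = \left(297 - 16\right) + 395 = 281 + 395 = 676$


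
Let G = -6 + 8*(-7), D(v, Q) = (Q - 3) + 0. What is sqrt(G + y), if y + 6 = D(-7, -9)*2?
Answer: 2*I*sqrt(23) ≈ 9.5917*I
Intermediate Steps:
D(v, Q) = -3 + Q (D(v, Q) = (-3 + Q) + 0 = -3 + Q)
G = -62 (G = -6 - 56 = -62)
y = -30 (y = -6 + (-3 - 9)*2 = -6 - 12*2 = -6 - 24 = -30)
sqrt(G + y) = sqrt(-62 - 30) = sqrt(-92) = 2*I*sqrt(23)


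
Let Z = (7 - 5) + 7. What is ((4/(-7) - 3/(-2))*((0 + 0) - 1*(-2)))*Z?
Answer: 117/7 ≈ 16.714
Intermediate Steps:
Z = 9 (Z = 2 + 7 = 9)
((4/(-7) - 3/(-2))*((0 + 0) - 1*(-2)))*Z = ((4/(-7) - 3/(-2))*((0 + 0) - 1*(-2)))*9 = ((4*(-⅐) - 3*(-½))*(0 + 2))*9 = ((-4/7 + 3/2)*2)*9 = ((13/14)*2)*9 = (13/7)*9 = 117/7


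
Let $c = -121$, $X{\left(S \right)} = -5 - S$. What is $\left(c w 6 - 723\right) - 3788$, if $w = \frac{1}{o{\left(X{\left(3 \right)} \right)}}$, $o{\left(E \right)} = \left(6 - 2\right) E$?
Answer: $- \frac{71813}{16} \approx -4488.3$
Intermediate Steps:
$o{\left(E \right)} = 4 E$
$w = - \frac{1}{32}$ ($w = \frac{1}{4 \left(-5 - 3\right)} = \frac{1}{4 \left(-8\right)} = \frac{1}{-32} = - \frac{1}{32} \approx -0.03125$)
$\left(c w 6 - 723\right) - 3788 = \left(- 121 \left(\left(- \frac{1}{32}\right) 6\right) - 723\right) - 3788 = \left(\left(-121\right) \left(- \frac{3}{16}\right) - 723\right) - 3788 = \left(\frac{363}{16} - 723\right) - 3788 = - \frac{11205}{16} - 3788 = - \frac{71813}{16}$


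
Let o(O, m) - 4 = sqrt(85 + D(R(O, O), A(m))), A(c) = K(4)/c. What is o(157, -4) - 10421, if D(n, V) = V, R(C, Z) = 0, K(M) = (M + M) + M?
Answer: -10417 + sqrt(82) ≈ -10408.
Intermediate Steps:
K(M) = 3*M (K(M) = 2*M + M = 3*M)
A(c) = 12/c (A(c) = (3*4)/c = 12/c)
o(O, m) = 4 + sqrt(85 + 12/m)
o(157, -4) - 10421 = (4 + sqrt(85 + 12/(-4))) - 10421 = (4 + sqrt(85 + 12*(-1/4))) - 10421 = (4 + sqrt(85 - 3)) - 10421 = (4 + sqrt(82)) - 10421 = -10417 + sqrt(82)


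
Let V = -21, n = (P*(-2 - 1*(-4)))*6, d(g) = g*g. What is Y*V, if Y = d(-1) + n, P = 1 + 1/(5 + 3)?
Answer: -609/2 ≈ -304.50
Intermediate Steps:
d(g) = g**2
P = 9/8 (P = 1 + 1/8 = 9/8 ≈ 1.1250)
n = 27/2 (n = (9*(-2 - 1*(-4))/8)*6 = (9*(-2 + 4)/8)*6 = ((9/8)*2)*6 = (9/4)*6 = 27/2 ≈ 13.500)
Y = 29/2 (Y = (-1)**2 + 27/2 = 1 + 27/2 = 29/2 ≈ 14.500)
Y*V = (29/2)*(-21) = -609/2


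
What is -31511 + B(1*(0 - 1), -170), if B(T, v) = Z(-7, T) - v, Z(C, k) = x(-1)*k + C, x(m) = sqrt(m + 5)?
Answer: -31350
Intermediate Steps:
x(m) = sqrt(5 + m)
Z(C, k) = C + 2*k (Z(C, k) = sqrt(5 - 1)*k + C = sqrt(4)*k + C = 2*k + C = C + 2*k)
B(T, v) = -7 - v + 2*T (B(T, v) = (-7 + 2*T) - v = -7 - v + 2*T)
-31511 + B(1*(0 - 1), -170) = -31511 + (-7 - 1*(-170) + 2*(1*(0 - 1))) = -31511 + (-7 + 170 + 2*(1*(-1))) = -31511 + (-7 + 170 + 2*(-1)) = -31511 + (-7 + 170 - 2) = -31511 + 161 = -31350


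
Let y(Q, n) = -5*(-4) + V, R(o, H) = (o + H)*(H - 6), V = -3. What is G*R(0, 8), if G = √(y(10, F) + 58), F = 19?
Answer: 80*√3 ≈ 138.56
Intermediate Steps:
R(o, H) = (-6 + H)*(H + o) (R(o, H) = (H + o)*(-6 + H) = (-6 + H)*(H + o))
y(Q, n) = 17 (y(Q, n) = -5*(-4) - 3 = 20 - 3 = 17)
G = 5*√3 (G = √(17 + 58) = √75 = 5*√3 ≈ 8.6602)
G*R(0, 8) = (5*√3)*(8² - 6*8 - 6*0 + 8*0) = (5*√3)*(64 - 48 + 0 + 0) = (5*√3)*16 = 80*√3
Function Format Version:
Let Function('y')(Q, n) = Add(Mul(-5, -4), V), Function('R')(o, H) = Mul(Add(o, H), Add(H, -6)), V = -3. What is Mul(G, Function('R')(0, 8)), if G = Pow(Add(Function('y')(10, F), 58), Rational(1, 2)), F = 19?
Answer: Mul(80, Pow(3, Rational(1, 2))) ≈ 138.56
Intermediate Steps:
Function('R')(o, H) = Mul(Add(-6, H), Add(H, o)) (Function('R')(o, H) = Mul(Add(H, o), Add(-6, H)) = Mul(Add(-6, H), Add(H, o)))
Function('y')(Q, n) = 17 (Function('y')(Q, n) = Add(Mul(-5, -4), -3) = Add(20, -3) = 17)
G = Mul(5, Pow(3, Rational(1, 2))) (G = Pow(Add(17, 58), Rational(1, 2)) = Pow(75, Rational(1, 2)) = Mul(5, Pow(3, Rational(1, 2))) ≈ 8.6602)
Mul(G, Function('R')(0, 8)) = Mul(Mul(5, Pow(3, Rational(1, 2))), Add(Pow(8, 2), Mul(-6, 8), Mul(-6, 0), Mul(8, 0))) = Mul(Mul(5, Pow(3, Rational(1, 2))), Add(64, -48, 0, 0)) = Mul(Mul(5, Pow(3, Rational(1, 2))), 16) = Mul(80, Pow(3, Rational(1, 2)))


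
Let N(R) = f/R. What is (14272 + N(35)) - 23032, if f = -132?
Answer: -306732/35 ≈ -8763.8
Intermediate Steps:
N(R) = -132/R
(14272 + N(35)) - 23032 = (14272 - 132/35) - 23032 = 499388/35 - 23032 = -306732/35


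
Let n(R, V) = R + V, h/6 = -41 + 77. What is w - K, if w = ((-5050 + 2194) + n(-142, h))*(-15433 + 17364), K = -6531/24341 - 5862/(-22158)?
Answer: -482899908533320/89891313 ≈ -5.3720e+6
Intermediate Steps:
K = -337826/89891313 (K = -6531*1/24341 - 5862*(-1/22158) = -6531/24341 + 977/3693 = -337826/89891313 ≈ -0.0037582)
h = 216 (h = 6*(-41 + 77) = 6*36 = 216)
w = -5372042 (w = ((-5050 + 2194) + (-142 + 216))*(-15433 + 17364) = (-2856 + 74)*1931 = -2782*1931 = -5372042)
w - K = -5372042 - 1*(-337826/89891313) = -5372042 + 337826/89891313 = -482899908533320/89891313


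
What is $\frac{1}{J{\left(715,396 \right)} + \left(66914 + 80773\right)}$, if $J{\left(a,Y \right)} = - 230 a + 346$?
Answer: $- \frac{1}{16417} \approx -6.0912 \cdot 10^{-5}$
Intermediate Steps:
$J{\left(a,Y \right)} = 346 - 230 a$
$\frac{1}{J{\left(715,396 \right)} + \left(66914 + 80773\right)} = \frac{1}{\left(346 - 164450\right) + \left(66914 + 80773\right)} = \frac{1}{\left(346 - 164450\right) + 147687} = \frac{1}{-164104 + 147687} = \frac{1}{-16417} = - \frac{1}{16417}$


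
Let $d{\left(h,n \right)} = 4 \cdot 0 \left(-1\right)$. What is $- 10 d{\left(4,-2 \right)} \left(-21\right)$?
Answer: $0$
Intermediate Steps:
$d{\left(h,n \right)} = 0$ ($d{\left(h,n \right)} = 0 \left(-1\right) = 0$)
$- 10 d{\left(4,-2 \right)} \left(-21\right) = \left(-10\right) 0 \left(-21\right) = 0 \left(-21\right) = 0$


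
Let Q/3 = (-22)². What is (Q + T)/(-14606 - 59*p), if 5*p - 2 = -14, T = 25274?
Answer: -66815/36161 ≈ -1.8477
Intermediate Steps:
p = -12/5 (p = ⅖ + (⅕)*(-14) = ⅖ - 14/5 = -12/5 ≈ -2.4000)
Q = 1452 (Q = 3*(-22)² = 3*484 = 1452)
(Q + T)/(-14606 - 59*p) = (1452 + 25274)/(-14606 - 59*(-12/5)) = 26726/(-14606 + 708/5) = 26726/(-72322/5) = 26726*(-5/72322) = -66815/36161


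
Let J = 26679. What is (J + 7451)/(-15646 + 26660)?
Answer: 17065/5507 ≈ 3.0988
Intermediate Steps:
(J + 7451)/(-15646 + 26660) = (26679 + 7451)/(-15646 + 26660) = 34130/11014 = 34130*(1/11014) = 17065/5507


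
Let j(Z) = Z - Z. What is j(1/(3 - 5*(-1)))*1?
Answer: 0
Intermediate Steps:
j(Z) = 0
j(1/(3 - 5*(-1)))*1 = 0*1 = 0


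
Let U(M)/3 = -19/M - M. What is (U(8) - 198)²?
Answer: 3359889/64 ≈ 52498.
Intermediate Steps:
U(M) = -57/M - 3*M (U(M) = 3*(-19/M - M) = 3*(-M - 19/M) = -57/M - 3*M)
(U(8) - 198)² = ((-57/8 - 3*8) - 198)² = ((-57*⅛ - 24) - 198)² = ((-57/8 - 24) - 198)² = (-249/8 - 198)² = (-1833/8)² = 3359889/64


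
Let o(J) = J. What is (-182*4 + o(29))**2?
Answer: 488601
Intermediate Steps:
(-182*4 + o(29))**2 = (-182*4 + 29)**2 = (-728 + 29)**2 = (-699)**2 = 488601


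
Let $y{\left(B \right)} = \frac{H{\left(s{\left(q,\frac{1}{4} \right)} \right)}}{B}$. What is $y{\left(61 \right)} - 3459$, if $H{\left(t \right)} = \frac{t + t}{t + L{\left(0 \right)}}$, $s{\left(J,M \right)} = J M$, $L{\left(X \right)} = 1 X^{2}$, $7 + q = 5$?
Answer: $- \frac{210997}{61} \approx -3459.0$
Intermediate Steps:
$q = -2$ ($q = -7 + 5 = -2$)
$L{\left(X \right)} = X^{2}$
$H{\left(t \right)} = 2$ ($H{\left(t \right)} = \frac{t + t}{t + 0^{2}} = \frac{2 t}{t + 0} = \frac{2 t}{t} = 2$)
$y{\left(B \right)} = \frac{2}{B}$
$y{\left(61 \right)} - 3459 = \frac{2}{61} - 3459 = - \frac{210997}{61}$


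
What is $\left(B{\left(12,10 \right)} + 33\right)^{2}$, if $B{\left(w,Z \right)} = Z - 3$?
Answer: $1600$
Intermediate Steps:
$B{\left(w,Z \right)} = -3 + Z$
$\left(B{\left(12,10 \right)} + 33\right)^{2} = \left(\left(-3 + 10\right) + 33\right)^{2} = \left(7 + 33\right)^{2} = 40^{2} = 1600$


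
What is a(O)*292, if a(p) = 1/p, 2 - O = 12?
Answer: -146/5 ≈ -29.200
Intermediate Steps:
O = -10 (O = 2 - 1*12 = 2 - 12 = -10)
a(O)*292 = 292/(-10) = -⅒*292 = -146/5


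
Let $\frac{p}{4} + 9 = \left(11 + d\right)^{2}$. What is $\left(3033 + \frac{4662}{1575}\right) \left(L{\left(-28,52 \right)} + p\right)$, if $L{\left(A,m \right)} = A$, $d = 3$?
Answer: $\frac{10929456}{5} \approx 2.1859 \cdot 10^{6}$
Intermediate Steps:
$p = 748$ ($p = -36 + 4 \left(11 + 3\right)^{2} = -36 + 4 \cdot 14^{2} = -36 + 4 \cdot 196 = -36 + 784 = 748$)
$\left(3033 + \frac{4662}{1575}\right) \left(L{\left(-28,52 \right)} + p\right) = \left(3033 + \frac{4662}{1575}\right) \left(-28 + 748\right) = \left(3033 + 4662 \cdot \frac{1}{1575}\right) 720 = \left(3033 + \frac{74}{25}\right) 720 = \frac{75899}{25} \cdot 720 = \frac{10929456}{5}$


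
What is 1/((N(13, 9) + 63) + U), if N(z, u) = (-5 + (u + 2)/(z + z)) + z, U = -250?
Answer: -26/4643 ≈ -0.0055998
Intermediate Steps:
N(z, u) = -5 + z + (2 + u)/(2*z) (N(z, u) = (-5 + (2 + u)/((2*z))) + z = (-5 + (2 + u)*(1/(2*z))) + z = (-5 + (2 + u)/(2*z)) + z = -5 + z + (2 + u)/(2*z))
1/((N(13, 9) + 63) + U) = 1/(((1 + (½)*9 + 13*(-5 + 13))/13 + 63) - 250) = 1/(((1 + 9/2 + 13*8)/13 + 63) - 250) = 1/(((1 + 9/2 + 104)/13 + 63) - 250) = 1/(((1/13)*(219/2) + 63) - 250) = 1/((219/26 + 63) - 250) = 1/(1857/26 - 250) = 1/(-4643/26) = -26/4643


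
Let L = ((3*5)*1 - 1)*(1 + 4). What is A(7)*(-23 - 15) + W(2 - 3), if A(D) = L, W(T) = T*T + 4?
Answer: -2655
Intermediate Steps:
W(T) = 4 + T**2 (W(T) = T**2 + 4 = 4 + T**2)
L = 70 (L = (15*1 - 1)*5 = (15 - 1)*5 = 14*5 = 70)
A(D) = 70
A(7)*(-23 - 15) + W(2 - 3) = 70*(-23 - 15) + (4 + (2 - 3)**2) = 70*(-38) + (4 + (-1)**2) = -2660 + (4 + 1) = -2660 + 5 = -2655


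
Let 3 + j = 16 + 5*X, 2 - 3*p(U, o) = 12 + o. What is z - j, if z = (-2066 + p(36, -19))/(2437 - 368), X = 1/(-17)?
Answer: -481975/35173 ≈ -13.703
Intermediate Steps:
p(U, o) = -10/3 - o/3 (p(U, o) = ⅔ - (12 + o)/3 = ⅔ + (-4 - o/3) = -10/3 - o/3)
X = -1/17 ≈ -0.058824
j = 216/17 (j = -3 + (16 + 5*(-1/17)) = -3 + (16 - 5/17) = -3 + 267/17 = 216/17 ≈ 12.706)
z = -2063/2069 (z = (-2066 + (-10/3 - ⅓*(-19)))/(2437 - 368) = (-2066 + (-10/3 + 19/3))/2069 = (-2066 + 3)*(1/2069) = -2063*1/2069 = -2063/2069 ≈ -0.99710)
z - j = -2063/2069 - 1*216/17 = -2063/2069 - 216/17 = -481975/35173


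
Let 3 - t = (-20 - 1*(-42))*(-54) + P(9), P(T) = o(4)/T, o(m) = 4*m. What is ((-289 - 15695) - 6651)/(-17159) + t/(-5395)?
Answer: 915389648/833155245 ≈ 1.0987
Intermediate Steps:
P(T) = 16/T (P(T) = (4*4)/T = 16/T)
t = 10703/9 (t = 3 - ((-20 - 1*(-42))*(-54) + 16/9) = 3 - ((-20 + 42)*(-54) + 16*(1/9)) = 3 - (22*(-54) + 16/9) = 3 - (-1188 + 16/9) = 3 - 1*(-10676/9) = 3 + 10676/9 = 10703/9 ≈ 1189.2)
((-289 - 15695) - 6651)/(-17159) + t/(-5395) = ((-289 - 15695) - 6651)/(-17159) + (10703/9)/(-5395) = (-15984 - 6651)*(-1/17159) + (10703/9)*(-1/5395) = -22635*(-1/17159) - 10703/48555 = 22635/17159 - 10703/48555 = 915389648/833155245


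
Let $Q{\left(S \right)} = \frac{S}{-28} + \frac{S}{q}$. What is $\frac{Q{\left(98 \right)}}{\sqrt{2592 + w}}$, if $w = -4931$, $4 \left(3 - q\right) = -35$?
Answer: $- \frac{455 i \sqrt{2339}}{219866} \approx - 0.10008 i$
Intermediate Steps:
$q = \frac{47}{4}$ ($q = 3 - - \frac{35}{4} = 3 + \frac{35}{4} = \frac{47}{4} \approx 11.75$)
$Q{\left(S \right)} = \frac{65 S}{1316}$ ($Q{\left(S \right)} = \frac{S}{-28} + \frac{S}{\frac{47}{4}} = S \left(- \frac{1}{28}\right) + S \frac{4}{47} = - \frac{S}{28} + \frac{4 S}{47} = \frac{65 S}{1316}$)
$\frac{Q{\left(98 \right)}}{\sqrt{2592 + w}} = \frac{\frac{65}{1316} \cdot 98}{\sqrt{2592 - 4931}} = \frac{455}{94 \sqrt{-2339}} = \frac{455}{94 i \sqrt{2339}} = \frac{455 \left(- \frac{i \sqrt{2339}}{2339}\right)}{94} = - \frac{455 i \sqrt{2339}}{219866}$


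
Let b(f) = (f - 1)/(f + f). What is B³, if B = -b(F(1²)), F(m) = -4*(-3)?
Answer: -1331/13824 ≈ -0.096282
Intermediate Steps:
F(m) = 12
b(f) = (-1 + f)/(2*f) (b(f) = (-1 + f)/((2*f)) = (-1 + f)*(1/(2*f)) = (-1 + f)/(2*f))
B = -11/24 (B = -(-1 + 12)/(2*12) = -11/(2*12) = -1*11/24 = -11/24 ≈ -0.45833)
B³ = (-11/24)³ = -1331/13824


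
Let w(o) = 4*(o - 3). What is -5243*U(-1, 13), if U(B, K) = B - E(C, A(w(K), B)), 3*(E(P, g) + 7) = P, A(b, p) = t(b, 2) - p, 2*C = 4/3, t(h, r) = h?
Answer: -272636/9 ≈ -30293.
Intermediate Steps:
w(o) = -12 + 4*o (w(o) = 4*(-3 + o) = -12 + 4*o)
C = ⅔ (C = (4/3)/2 = (4*(⅓))/2 = (½)*(4/3) = ⅔ ≈ 0.66667)
A(b, p) = b - p
E(P, g) = -7 + P/3
U(B, K) = 61/9 + B (U(B, K) = B - (-7 + (⅓)*(⅔)) = B - (-7 + 2/9) = B - 1*(-61/9) = B + 61/9 = 61/9 + B)
-5243*U(-1, 13) = -5243*(61/9 - 1) = -5243*52/9 = -272636/9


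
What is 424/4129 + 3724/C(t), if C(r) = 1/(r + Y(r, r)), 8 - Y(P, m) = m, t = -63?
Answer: 123011592/4129 ≈ 29792.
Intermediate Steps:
Y(P, m) = 8 - m
C(r) = 1/8 (C(r) = 1/(r + (8 - r)) = 1/8)
424/4129 + 3724/C(t) = 424/4129 + 3724/(1/8) = 424*(1/4129) + 3724*8 = 424/4129 + 29792 = 123011592/4129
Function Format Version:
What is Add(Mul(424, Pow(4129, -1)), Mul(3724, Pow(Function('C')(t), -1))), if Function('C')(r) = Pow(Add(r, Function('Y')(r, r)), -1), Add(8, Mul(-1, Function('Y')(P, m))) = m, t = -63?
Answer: Rational(123011592, 4129) ≈ 29792.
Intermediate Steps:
Function('Y')(P, m) = Add(8, Mul(-1, m))
Function('C')(r) = Rational(1, 8) (Function('C')(r) = Pow(Add(r, Add(8, Mul(-1, r))), -1) = Pow(8, -1) = Rational(1, 8))
Add(Mul(424, Pow(4129, -1)), Mul(3724, Pow(Function('C')(t), -1))) = Add(Mul(424, Pow(4129, -1)), Mul(3724, Pow(Rational(1, 8), -1))) = Add(Mul(424, Rational(1, 4129)), Mul(3724, 8)) = Add(Rational(424, 4129), 29792) = Rational(123011592, 4129)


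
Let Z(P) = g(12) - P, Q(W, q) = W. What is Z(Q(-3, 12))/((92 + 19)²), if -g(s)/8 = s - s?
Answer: 1/4107 ≈ 0.00024349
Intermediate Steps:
g(s) = 0 (g(s) = -8*(s - s) = -8*0 = 0)
Z(P) = -P (Z(P) = 0 - P = -P)
Z(Q(-3, 12))/((92 + 19)²) = (-1*(-3))/((92 + 19)²) = 3/(111²) = 3/12321 = 3*(1/12321) = 1/4107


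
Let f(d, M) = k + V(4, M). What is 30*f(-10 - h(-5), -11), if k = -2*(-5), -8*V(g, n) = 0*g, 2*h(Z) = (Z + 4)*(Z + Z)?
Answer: 300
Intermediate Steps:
h(Z) = Z*(4 + Z) (h(Z) = ((Z + 4)*(Z + Z))/2 = ((4 + Z)*(2*Z))/2 = (2*Z*(4 + Z))/2 = Z*(4 + Z))
V(g, n) = 0 (V(g, n) = -0*g = -⅛*0 = 0)
k = 10
f(d, M) = 10 (f(d, M) = 10 + 0 = 10)
30*f(-10 - h(-5), -11) = 30*10 = 300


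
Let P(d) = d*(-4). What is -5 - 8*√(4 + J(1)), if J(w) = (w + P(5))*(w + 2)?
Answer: -5 - 8*I*√53 ≈ -5.0 - 58.241*I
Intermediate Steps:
P(d) = -4*d
J(w) = (-20 + w)*(2 + w) (J(w) = (w - 4*5)*(w + 2) = (w - 20)*(2 + w) = (-20 + w)*(2 + w))
-5 - 8*√(4 + J(1)) = -5 - 8*√(4 + (-40 + 1² - 18*1)) = -5 - 8*√(4 + (-40 + 1 - 18)) = -5 - 8*√(4 - 57) = -5 - 8*I*√53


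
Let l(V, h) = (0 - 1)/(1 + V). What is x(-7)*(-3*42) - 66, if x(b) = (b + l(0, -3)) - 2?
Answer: 1194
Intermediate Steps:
l(V, h) = -1/(1 + V)
x(b) = -3 + b (x(b) = (b - 1/(1 + 0)) - 2 = (b - 1/1) - 2 = (b - 1*1) - 2 = (b - 1) - 2 = (-1 + b) - 2 = -3 + b)
x(-7)*(-3*42) - 66 = (-3 - 7)*(-3*42) - 66 = -10*(-126) - 66 = 1260 - 66 = 1194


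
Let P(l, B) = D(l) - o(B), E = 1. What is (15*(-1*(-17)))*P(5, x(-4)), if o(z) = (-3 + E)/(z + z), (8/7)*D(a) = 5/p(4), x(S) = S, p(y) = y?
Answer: 6885/32 ≈ 215.16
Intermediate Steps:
D(a) = 35/32 (D(a) = 7*(5/4)/8 = 7*(5*(1/4))/8 = (7/8)*(5/4) = 35/32)
o(z) = -1/z (o(z) = (-3 + 1)/(z + z) = -2*1/(2*z) = -1/z)
P(l, B) = 35/32 + 1/B (P(l, B) = 35/32 - (-1)/B = 35/32 + 1/B)
(15*(-1*(-17)))*P(5, x(-4)) = (15*(-1*(-17)))*(35/32 + 1/(-4)) = (15*17)*(35/32 - 1/4) = 255*(27/32) = 6885/32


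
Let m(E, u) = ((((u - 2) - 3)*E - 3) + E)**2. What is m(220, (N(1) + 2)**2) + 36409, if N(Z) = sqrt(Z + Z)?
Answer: 1776178 + 769120*sqrt(2) ≈ 2.8639e+6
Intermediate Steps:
N(Z) = sqrt(2)*sqrt(Z) (N(Z) = sqrt(2*Z) = sqrt(2)*sqrt(Z))
m(E, u) = (-3 + E + E*(-5 + u))**2 (m(E, u) = ((((-2 + u) - 3)*E - 3) + E)**2 = (((-5 + u)*E - 3) + E)**2 = ((E*(-5 + u) - 3) + E)**2 = ((-3 + E*(-5 + u)) + E)**2 = (-3 + E + E*(-5 + u))**2)
m(220, (N(1) + 2)**2) + 36409 = (3 + 4*220 - 1*220*(sqrt(2)*sqrt(1) + 2)**2)**2 + 36409 = (3 + 880 - 1*220*(sqrt(2)*1 + 2)**2)**2 + 36409 = (3 + 880 - 1*220*(sqrt(2) + 2)**2)**2 + 36409 = (3 + 880 - 1*220*(2 + sqrt(2))**2)**2 + 36409 = (3 + 880 - 220*(2 + sqrt(2))**2)**2 + 36409 = (883 - 220*(2 + sqrt(2))**2)**2 + 36409 = 36409 + (883 - 220*(2 + sqrt(2))**2)**2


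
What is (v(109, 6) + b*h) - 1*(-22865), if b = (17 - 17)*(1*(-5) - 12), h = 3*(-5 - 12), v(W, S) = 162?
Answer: 23027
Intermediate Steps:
h = -51 (h = 3*(-17) = -51)
b = 0 (b = 0*(-5 - 12) = 0*(-17) = 0)
(v(109, 6) + b*h) - 1*(-22865) = (162 + 0*(-51)) - 1*(-22865) = (162 + 0) + 22865 = 162 + 22865 = 23027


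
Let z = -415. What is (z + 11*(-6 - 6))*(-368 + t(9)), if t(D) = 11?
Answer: 195279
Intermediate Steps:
(z + 11*(-6 - 6))*(-368 + t(9)) = (-415 + 11*(-6 - 6))*(-368 + 11) = (-415 + 11*(-12))*(-357) = (-415 - 132)*(-357) = -547*(-357) = 195279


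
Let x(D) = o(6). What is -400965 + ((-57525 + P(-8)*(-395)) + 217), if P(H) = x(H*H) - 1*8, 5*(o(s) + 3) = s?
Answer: -454402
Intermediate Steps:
o(s) = -3 + s/5
x(D) = -9/5 (x(D) = -3 + (1/5)*6 = -3 + 6/5 = -9/5)
P(H) = -49/5 (P(H) = -9/5 - 1*8 = -9/5 - 8 = -49/5)
-400965 + ((-57525 + P(-8)*(-395)) + 217) = -400965 + ((-57525 - 49/5*(-395)) + 217) = -400965 + ((-57525 + 3871) + 217) = -400965 + (-53654 + 217) = -400965 - 53437 = -454402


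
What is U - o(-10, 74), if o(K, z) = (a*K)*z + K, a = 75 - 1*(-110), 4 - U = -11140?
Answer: 148054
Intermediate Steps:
U = 11144 (U = 4 - 1*(-11140) = 4 + 11140 = 11144)
a = 185 (a = 75 + 110 = 185)
o(K, z) = K + 185*K*z (o(K, z) = (185*K)*z + K = 185*K*z + K = K + 185*K*z)
U - o(-10, 74) = 11144 - (-10)*(1 + 185*74) = 11144 - (-10)*(1 + 13690) = 11144 - (-10)*13691 = 11144 - 1*(-136910) = 11144 + 136910 = 148054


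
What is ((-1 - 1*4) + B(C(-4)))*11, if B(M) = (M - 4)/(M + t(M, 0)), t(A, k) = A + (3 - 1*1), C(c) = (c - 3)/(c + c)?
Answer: -385/6 ≈ -64.167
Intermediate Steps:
C(c) = (-3 + c)/(2*c) (C(c) = (-3 + c)/((2*c)) = (-3 + c)*(1/(2*c)) = (-3 + c)/(2*c))
t(A, k) = 2 + A (t(A, k) = A + (3 - 1) = A + 2 = 2 + A)
B(M) = (-4 + M)/(2 + 2*M) (B(M) = (M - 4)/(M + (2 + M)) = (-4 + M)/(2 + 2*M))
((-1 - 1*4) + B(C(-4)))*11 = ((-1 - 1*4) + (-4 + (½)*(-3 - 4)/(-4))/(2*(1 + (½)*(-3 - 4)/(-4))))*11 = ((-1 - 4) + (-4 + (½)*(-¼)*(-7))/(2*(1 + (½)*(-¼)*(-7))))*11 = (-5 + (-4 + 7/8)/(2*(1 + 7/8)))*11 = (-5 + (½)*(-25/8)/(15/8))*11 = (-5 + (½)*(8/15)*(-25/8))*11 = (-5 - ⅚)*11 = -35/6*11 = -385/6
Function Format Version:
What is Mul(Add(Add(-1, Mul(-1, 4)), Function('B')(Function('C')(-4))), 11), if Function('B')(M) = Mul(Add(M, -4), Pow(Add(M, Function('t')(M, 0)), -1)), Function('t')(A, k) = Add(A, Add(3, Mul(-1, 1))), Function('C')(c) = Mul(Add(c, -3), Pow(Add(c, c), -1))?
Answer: Rational(-385, 6) ≈ -64.167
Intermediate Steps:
Function('C')(c) = Mul(Rational(1, 2), Pow(c, -1), Add(-3, c)) (Function('C')(c) = Mul(Add(-3, c), Pow(Mul(2, c), -1)) = Mul(Add(-3, c), Mul(Rational(1, 2), Pow(c, -1))) = Mul(Rational(1, 2), Pow(c, -1), Add(-3, c)))
Function('t')(A, k) = Add(2, A) (Function('t')(A, k) = Add(A, Add(3, -1)) = Add(A, 2) = Add(2, A))
Function('B')(M) = Mul(Pow(Add(2, Mul(2, M)), -1), Add(-4, M)) (Function('B')(M) = Mul(Add(M, -4), Pow(Add(M, Add(2, M)), -1)) = Mul(Add(-4, M), Pow(Add(2, Mul(2, M)), -1)) = Mul(Pow(Add(2, Mul(2, M)), -1), Add(-4, M)))
Mul(Add(Add(-1, Mul(-1, 4)), Function('B')(Function('C')(-4))), 11) = Mul(Add(Add(-1, Mul(-1, 4)), Mul(Rational(1, 2), Pow(Add(1, Mul(Rational(1, 2), Pow(-4, -1), Add(-3, -4))), -1), Add(-4, Mul(Rational(1, 2), Pow(-4, -1), Add(-3, -4))))), 11) = Mul(Add(Add(-1, -4), Mul(Rational(1, 2), Pow(Add(1, Mul(Rational(1, 2), Rational(-1, 4), -7)), -1), Add(-4, Mul(Rational(1, 2), Rational(-1, 4), -7)))), 11) = Mul(Add(-5, Mul(Rational(1, 2), Pow(Add(1, Rational(7, 8)), -1), Add(-4, Rational(7, 8)))), 11) = Mul(Add(-5, Mul(Rational(1, 2), Pow(Rational(15, 8), -1), Rational(-25, 8))), 11) = Mul(Add(-5, Mul(Rational(1, 2), Rational(8, 15), Rational(-25, 8))), 11) = Mul(Add(-5, Rational(-5, 6)), 11) = Mul(Rational(-35, 6), 11) = Rational(-385, 6)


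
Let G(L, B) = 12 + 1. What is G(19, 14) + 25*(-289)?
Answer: -7212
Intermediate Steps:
G(L, B) = 13
G(19, 14) + 25*(-289) = 13 + 25*(-289) = 13 - 7225 = -7212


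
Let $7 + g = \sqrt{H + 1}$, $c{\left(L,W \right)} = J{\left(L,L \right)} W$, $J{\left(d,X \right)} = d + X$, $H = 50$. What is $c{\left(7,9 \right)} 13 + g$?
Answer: $1631 + \sqrt{51} \approx 1638.1$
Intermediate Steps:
$J{\left(d,X \right)} = X + d$
$c{\left(L,W \right)} = 2 L W$ ($c{\left(L,W \right)} = \left(L + L\right) W = 2 L W$)
$g = -7 + \sqrt{51}$ ($g = -7 + \sqrt{50 + 1} = -7 + \sqrt{51} \approx 0.14143$)
$c{\left(7,9 \right)} 13 + g = 2 \cdot 7 \cdot 9 \cdot 13 - \left(7 - \sqrt{51}\right) = 126 \cdot 13 - \left(7 - \sqrt{51}\right) = 1638 - \left(7 - \sqrt{51}\right) = 1631 + \sqrt{51}$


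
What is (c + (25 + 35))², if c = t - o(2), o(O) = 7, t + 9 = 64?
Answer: 11664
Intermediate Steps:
t = 55 (t = -9 + 64 = 55)
c = 48 (c = 55 - 1*7 = 55 - 7 = 48)
(c + (25 + 35))² = (48 + (25 + 35))² = (48 + 60)² = 108² = 11664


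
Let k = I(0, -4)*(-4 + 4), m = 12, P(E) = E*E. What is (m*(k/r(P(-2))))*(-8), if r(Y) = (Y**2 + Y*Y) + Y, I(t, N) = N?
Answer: 0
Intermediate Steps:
P(E) = E**2
r(Y) = Y + 2*Y**2 (r(Y) = (Y**2 + Y**2) + Y = 2*Y**2 + Y = Y + 2*Y**2)
k = 0 (k = -4*(-4 + 4) = -4*0 = 0)
(m*(k/r(P(-2))))*(-8) = (12*(0/(((-2)**2*(1 + 2*(-2)**2)))))*(-8) = (12*(0/((4*(1 + 2*4)))))*(-8) = (12*(0/((4*(1 + 8)))))*(-8) = (12*(0/((4*9))))*(-8) = (12*(0/36))*(-8) = (12*(0*(1/36)))*(-8) = (12*0)*(-8) = 0*(-8) = 0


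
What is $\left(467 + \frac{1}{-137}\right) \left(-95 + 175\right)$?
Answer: $\frac{5118240}{137} \approx 37359.0$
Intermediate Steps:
$\left(467 + \frac{1}{-137}\right) \left(-95 + 175\right) = \left(467 - \frac{1}{137}\right) 80 = \frac{63978}{137} \cdot 80 = \frac{5118240}{137}$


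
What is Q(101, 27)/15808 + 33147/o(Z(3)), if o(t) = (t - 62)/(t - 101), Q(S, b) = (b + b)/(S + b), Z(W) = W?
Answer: 3286451332665/59691008 ≈ 55058.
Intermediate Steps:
Q(S, b) = 2*b/(S + b) (Q(S, b) = (2*b)/(S + b) = 2*b/(S + b))
o(t) = (-62 + t)/(-101 + t)
Q(101, 27)/15808 + 33147/o(Z(3)) = (2*27/(101 + 27))/15808 + 33147/(((-62 + 3)/(-101 + 3))) = (2*27/128)*(1/15808) + 33147/((-59/(-98))) = (2*27*(1/128))*(1/15808) + 33147/((-1/98*(-59))) = (27/64)*(1/15808) + 33147/(59/98) = 27/1011712 + 33147*(98/59) = 27/1011712 + 3248406/59 = 3286451332665/59691008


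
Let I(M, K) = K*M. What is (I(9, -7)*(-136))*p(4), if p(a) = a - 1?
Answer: 25704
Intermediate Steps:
p(a) = -1 + a
(I(9, -7)*(-136))*p(4) = (-7*9*(-136))*(-1 + 4) = -63*(-136)*3 = 8568*3 = 25704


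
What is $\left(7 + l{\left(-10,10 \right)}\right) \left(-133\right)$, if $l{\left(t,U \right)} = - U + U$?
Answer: $-931$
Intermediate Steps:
$l{\left(t,U \right)} = 0$
$\left(7 + l{\left(-10,10 \right)}\right) \left(-133\right) = \left(7 + 0\right) \left(-133\right) = 7 \left(-133\right) = -931$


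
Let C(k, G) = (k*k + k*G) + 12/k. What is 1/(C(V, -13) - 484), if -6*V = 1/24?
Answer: -20736/45866159 ≈ -0.00045210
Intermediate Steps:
V = -1/144 (V = -⅙/24 = -⅙*1/24 = -1/144 ≈ -0.0069444)
C(k, G) = k² + 12/k + G*k (C(k, G) = (k² + G*k) + 12/k = k² + 12/k + G*k)
1/(C(V, -13) - 484) = 1/((12 + (-1/144)²*(-13 - 1/144))/(-1/144) - 484) = 1/(-144*(12 + (1/20736)*(-1873/144)) - 484) = 1/(-144*(12 - 1873/2985984) - 484) = 1/(-144*35829935/2985984 - 484) = 1/(-35829935/20736 - 484) = 1/(-45866159/20736) = -20736/45866159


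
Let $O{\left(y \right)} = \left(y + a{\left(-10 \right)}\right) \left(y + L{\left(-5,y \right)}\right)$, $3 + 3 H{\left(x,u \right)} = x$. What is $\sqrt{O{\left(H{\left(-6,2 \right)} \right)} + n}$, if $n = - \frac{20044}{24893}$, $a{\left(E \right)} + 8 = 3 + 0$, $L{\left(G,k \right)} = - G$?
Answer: $\frac{2 i \sqrt{2603384619}}{24893} \approx 4.0994 i$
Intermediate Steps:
$H{\left(x,u \right)} = -1 + \frac{x}{3}$
$a{\left(E \right)} = -5$ ($a{\left(E \right)} = -8 + \left(3 + 0\right) = -8 + 3 = -5$)
$n = - \frac{20044}{24893}$ ($n = \left(-20044\right) \frac{1}{24893} = - \frac{20044}{24893} \approx -0.80521$)
$O{\left(y \right)} = \left(-5 + y\right) \left(5 + y\right)$ ($O{\left(y \right)} = \left(y - 5\right) \left(y - -5\right) = \left(-5 + y\right) \left(y + 5\right) = \left(-5 + y\right) \left(5 + y\right)$)
$\sqrt{O{\left(H{\left(-6,2 \right)} \right)} + n} = \sqrt{\left(-25 + \left(-1 + \frac{1}{3} \left(-6\right)\right)^{2}\right) - \frac{20044}{24893}} = \sqrt{\left(-25 + \left(-1 - 2\right)^{2}\right) - \frac{20044}{24893}} = \sqrt{\left(-25 + \left(-3\right)^{2}\right) - \frac{20044}{24893}} = \sqrt{\left(-25 + 9\right) - \frac{20044}{24893}} = \sqrt{-16 - \frac{20044}{24893}} = \sqrt{- \frac{418332}{24893}} = \frac{2 i \sqrt{2603384619}}{24893}$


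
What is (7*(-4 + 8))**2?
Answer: 784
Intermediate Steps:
(7*(-4 + 8))**2 = (7*4)**2 = 28**2 = 784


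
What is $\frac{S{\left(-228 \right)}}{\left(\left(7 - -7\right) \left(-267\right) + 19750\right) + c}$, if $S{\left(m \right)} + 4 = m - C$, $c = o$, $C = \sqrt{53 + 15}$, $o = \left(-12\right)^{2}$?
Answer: $- \frac{58}{4039} - \frac{\sqrt{17}}{8078} \approx -0.01487$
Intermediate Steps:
$o = 144$
$C = 2 \sqrt{17}$ ($C = \sqrt{68} = 2 \sqrt{17} \approx 8.2462$)
$c = 144$
$S{\left(m \right)} = -4 + m - 2 \sqrt{17}$ ($S{\left(m \right)} = -4 + \left(m - 2 \sqrt{17}\right) = -4 + m - 2 \sqrt{17}$)
$\frac{S{\left(-228 \right)}}{\left(\left(7 - -7\right) \left(-267\right) + 19750\right) + c} = \frac{-4 - 228 - 2 \sqrt{17}}{\left(\left(7 - -7\right) \left(-267\right) + 19750\right) + 144} = \frac{-232 - 2 \sqrt{17}}{\left(\left(7 + 7\right) \left(-267\right) + 19750\right) + 144} = \frac{-232 - 2 \sqrt{17}}{\left(14 \left(-267\right) + 19750\right) + 144} = \frac{-232 - 2 \sqrt{17}}{\left(-3738 + 19750\right) + 144} = \frac{-232 - 2 \sqrt{17}}{16012 + 144} = \frac{-232 - 2 \sqrt{17}}{16156} = \left(-232 - 2 \sqrt{17}\right) \frac{1}{16156} = - \frac{58}{4039} - \frac{\sqrt{17}}{8078}$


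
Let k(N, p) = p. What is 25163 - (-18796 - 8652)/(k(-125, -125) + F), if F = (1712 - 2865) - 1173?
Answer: 61647065/2451 ≈ 25152.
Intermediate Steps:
F = -2326 (F = -1153 - 1173 = -2326)
25163 - (-18796 - 8652)/(k(-125, -125) + F) = 25163 - (-18796 - 8652)/(-125 - 2326) = 25163 - (-27448)/(-2451) = 25163 - (-27448)*(-1)/2451 = 25163 - 1*27448/2451 = 25163 - 27448/2451 = 61647065/2451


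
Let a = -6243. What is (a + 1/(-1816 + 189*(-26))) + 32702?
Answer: 178069069/6730 ≈ 26459.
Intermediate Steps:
(a + 1/(-1816 + 189*(-26))) + 32702 = (-6243 + 1/(-1816 + 189*(-26))) + 32702 = (-6243 + 1/(-1816 - 4914)) + 32702 = (-6243 + 1/(-6730)) + 32702 = (-6243 - 1/6730) + 32702 = -42015391/6730 + 32702 = 178069069/6730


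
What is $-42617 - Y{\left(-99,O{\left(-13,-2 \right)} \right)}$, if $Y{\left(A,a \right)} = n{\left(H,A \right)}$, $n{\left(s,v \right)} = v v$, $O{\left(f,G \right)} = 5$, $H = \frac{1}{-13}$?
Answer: $-52418$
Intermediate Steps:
$H = - \frac{1}{13} \approx -0.076923$
$n{\left(s,v \right)} = v^{2}$
$Y{\left(A,a \right)} = A^{2}$
$-42617 - Y{\left(-99,O{\left(-13,-2 \right)} \right)} = -42617 - \left(-99\right)^{2} = -42617 - 9801 = -52418$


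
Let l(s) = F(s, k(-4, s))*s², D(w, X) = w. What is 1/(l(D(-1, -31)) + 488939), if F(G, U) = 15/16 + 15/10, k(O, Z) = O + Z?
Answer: 16/7823063 ≈ 2.0452e-6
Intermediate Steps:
F(G, U) = 39/16 (F(G, U) = 15*(1/16) + 15*(⅒) = 15/16 + 3/2 = 39/16)
l(s) = 39*s²/16
1/(l(D(-1, -31)) + 488939) = 1/((39/16)*(-1)² + 488939) = 1/((39/16)*1 + 488939) = 1/(39/16 + 488939) = 1/(7823063/16) = 16/7823063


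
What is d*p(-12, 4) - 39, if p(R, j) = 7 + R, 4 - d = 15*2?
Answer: 91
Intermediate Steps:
d = -26 (d = 4 - 15*2 = 4 - 1*30 = 4 - 30 = -26)
d*p(-12, 4) - 39 = -26*(7 - 12) - 39 = -26*(-5) - 39 = 130 - 39 = 91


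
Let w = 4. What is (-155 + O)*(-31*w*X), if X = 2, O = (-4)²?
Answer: 34472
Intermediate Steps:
O = 16
(-155 + O)*(-31*w*X) = (-155 + 16)*(-124*2) = -(-4309)*8 = -139*(-248) = 34472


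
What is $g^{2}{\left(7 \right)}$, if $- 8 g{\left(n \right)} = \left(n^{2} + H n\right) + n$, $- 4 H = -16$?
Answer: $\frac{441}{4} \approx 110.25$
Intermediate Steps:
$H = 4$ ($H = \left(- \frac{1}{4}\right) \left(-16\right) = 4$)
$g{\left(n \right)} = - \frac{5 n}{8} - \frac{n^{2}}{8}$ ($g{\left(n \right)} = - \frac{\left(n^{2} + 4 n\right) + n}{8} = - \frac{n^{2} + 5 n}{8} = - \frac{5 n}{8} - \frac{n^{2}}{8}$)
$g^{2}{\left(7 \right)} = \left(\left(- \frac{1}{8}\right) 7 \left(5 + 7\right)\right)^{2} = \left(\left(- \frac{1}{8}\right) 7 \cdot 12\right)^{2} = \left(- \frac{21}{2}\right)^{2} = \frac{441}{4}$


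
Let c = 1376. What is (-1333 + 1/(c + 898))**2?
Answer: 9188422000081/5171076 ≈ 1.7769e+6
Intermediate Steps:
(-1333 + 1/(c + 898))**2 = (-1333 + 1/(1376 + 898))**2 = (-1333 + 1/2274)**2 = (-3031241/2274)**2 = 9188422000081/5171076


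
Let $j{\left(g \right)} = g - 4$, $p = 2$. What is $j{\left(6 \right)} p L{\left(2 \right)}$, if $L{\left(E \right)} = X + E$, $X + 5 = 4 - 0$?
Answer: $4$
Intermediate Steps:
$j{\left(g \right)} = -4 + g$ ($j{\left(g \right)} = g - 4 = -4 + g$)
$X = -1$ ($X = -5 + \left(4 - 0\right) = -5 + \left(4 + 0\right) = -5 + 4 = -1$)
$L{\left(E \right)} = -1 + E$
$j{\left(6 \right)} p L{\left(2 \right)} = \left(-4 + 6\right) 2 \left(-1 + 2\right) = 2 \cdot 2 \cdot 1 = 4 \cdot 1 = 4$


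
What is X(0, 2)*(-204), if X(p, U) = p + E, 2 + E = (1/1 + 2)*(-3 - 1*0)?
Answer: 2244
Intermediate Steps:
E = -11 (E = -2 + (1/1 + 2)*(-3 - 1*0) = -2 + (1 + 2)*(-3 + 0) = -2 + 3*(-3) = -2 - 9 = -11)
X(p, U) = -11 + p (X(p, U) = p - 11 = -11 + p)
X(0, 2)*(-204) = (-11 + 0)*(-204) = -11*(-204) = 2244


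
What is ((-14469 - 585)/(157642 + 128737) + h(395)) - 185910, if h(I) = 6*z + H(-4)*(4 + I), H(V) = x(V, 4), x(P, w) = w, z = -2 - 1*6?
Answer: -52797420252/286379 ≈ -1.8436e+5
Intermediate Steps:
z = -8 (z = -2 - 6 = -8)
H(V) = 4
h(I) = -32 + 4*I (h(I) = 6*(-8) + 4*(4 + I) = -48 + (16 + 4*I) = -32 + 4*I)
((-14469 - 585)/(157642 + 128737) + h(395)) - 185910 = ((-14469 - 585)/(157642 + 128737) + (-32 + 4*395)) - 185910 = (-15054/286379 + (-32 + 1580)) - 185910 = (-15054*1/286379 + 1548) - 185910 = (-15054/286379 + 1548) - 185910 = 443299638/286379 - 185910 = -52797420252/286379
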